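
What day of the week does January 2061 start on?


Target: January 1, 2061
Anchor: Jan 1, 2061. With p = 2061 - 1 = 2060: (p + p//4 - p//100 + p//400) mod 7 = (2060 + 515 - 20 + 5) mod 7 = 2560 mod 7 = 5 -> Saturday (Mon=0 ... Sun=6)
Offset from anchor: 0 days
Weekday index = (5 + 0) mod 7 = 5

Saturday


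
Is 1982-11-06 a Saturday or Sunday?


Anchor: Jan 1, 1982. With p = 1982 - 1 = 1981: (p + p//4 - p//100 + p//400) mod 7 = (1981 + 495 - 19 + 4) mod 7 = 2461 mod 7 = 4 -> Friday (Mon=0 ... Sun=6)
Day of year: 310; offset = 309
Weekday index = (4 + 309) mod 7 = 5 -> Saturday
Weekend days: Saturday, Sunday

Yes


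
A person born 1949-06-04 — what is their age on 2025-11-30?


Birth: 1949-06-04
Reference: 2025-11-30
Year difference: 2025 - 1949 = 76

76 years old


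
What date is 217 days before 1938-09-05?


Start: 1938-09-05, subtract 217 days
Back 5 days from September 5 reaches August 31, 1938 -> 212 left
August 1938 has 31 days -> back to July 31, 1938 -> 181 left
July 1938 has 31 days -> back to June 30, 1938 -> 150 left
June 1938 has 30 days -> back to May 31, 1938 -> 120 left
May 1938 has 31 days -> back to April 30, 1938 -> 89 left
April 1938 has 30 days -> back to March 31, 1938 -> 59 left
March 1938 has 31 days -> back to February 28, 1938 -> 28 left
February 1938 has 28 days -> back to January 31, 1938 -> 0 left
January 1938: 31 - 0 = 31 -> lands on January 31

Result: 1938-01-31


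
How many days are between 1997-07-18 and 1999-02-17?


From 1997-07-18 to 1999-02-17
1997-07-18: days before July = 31 + 28 + 31 + 30 + 31 + 30 = 181 (1997 is not a leap year); day of year = 181 + 18 = 199
1999-02-17: days before February = 31; day of year = 31 + 17 = 48
Rest of 1997: 365 - 199 = 166
Full years 1998 (365): 365
Total = 166 + 365 + 48 = 579

579 days


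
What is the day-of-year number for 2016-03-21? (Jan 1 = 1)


Date: March 21, 2016
Days in months 1 through 2: 60
Plus 21 days in March

Day of year: 81


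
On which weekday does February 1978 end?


February 1978 has 28 days
Anchor: Jan 1, 1978. With p = 1978 - 1 = 1977: (p + p//4 - p//100 + p//400) mod 7 = (1977 + 494 - 19 + 4) mod 7 = 2456 mod 7 = 6 -> Sunday (Mon=0 ... Sun=6)
Days before February (Jan): 31; February 1 index = (6 + 31) mod 7 = 2 -> Wednesday
Last day offset: 28 - 1 = 27 days
Weekday index = (2 + 27) mod 7 = 1

Tuesday, February 28


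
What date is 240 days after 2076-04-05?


Start: 2076-04-05, add 240 days
April 2076 has 30 days: 30 - 5 = 25 days to April 30 -> 215 left
May 2076 has 31 days -> 184 left
June 2076 has 30 days -> 154 left
July 2076 has 31 days -> 123 left
August 2076 has 31 days -> 92 left
September 2076 has 30 days -> 62 left
October 2076 has 31 days -> 31 left
November 2076 has 30 days -> 1 left
December 2076: 1 <= 31 -> lands on December 1

Result: 2076-12-01


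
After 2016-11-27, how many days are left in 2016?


Day of year: 332 of 366
Remaining = 366 - 332

34 days


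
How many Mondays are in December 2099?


December 2099 has 31 days
Anchor: Jan 1, 2099. With p = 2099 - 1 = 2098: (p + p//4 - p//100 + p//400) mod 7 = (2098 + 524 - 20 + 5) mod 7 = 2607 mod 7 = 3 -> Thursday (Mon=0 ... Sun=6)
Days before December (Jan-Nov): 334; December 1 index = (3 + 334) mod 7 = 1 -> Tuesday
First Monday is December 7
Mondays: 7, 14, 21, 28

4 Mondays


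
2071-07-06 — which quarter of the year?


Month: July (month 7)
Q1: Jan-Mar, Q2: Apr-Jun, Q3: Jul-Sep, Q4: Oct-Dec

Q3


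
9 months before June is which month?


June is month 6
6 - 9 = -3; wrap: -3 + 12 = 9

September


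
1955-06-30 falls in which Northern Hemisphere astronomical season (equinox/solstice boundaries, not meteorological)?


Date: June 30
Astronomical Summer (approx.; exact equinox/solstice day varies by year): June 21 to September 21
June 30 falls within the Summer window

Summer


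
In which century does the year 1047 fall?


Century = (year - 1) // 100 + 1
= (1047 - 1) // 100 + 1
= 1046 // 100 + 1
= 10 + 1

11th century


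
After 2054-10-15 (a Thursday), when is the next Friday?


Current: Thursday
Target: Friday
Days ahead: 1

Next Friday: 2054-10-16


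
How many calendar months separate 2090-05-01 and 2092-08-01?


From May 2090 to August 2092
2 years * 12 = 24 months, plus 3 months = 27

27 months


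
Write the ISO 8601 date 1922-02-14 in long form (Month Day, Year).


ISO 1922-02-14 parses as year=1922, month=02, day=14
Month 2 -> February

February 14, 1922


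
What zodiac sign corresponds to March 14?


Date: March 14
Conventional tropical zodiac dates: Pisces from February 19 onward; Aries starts March 21
March 14 falls within the Pisces range

Pisces


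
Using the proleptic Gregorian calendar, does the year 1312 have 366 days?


Gregorian leap year rule: divisible by 4, but not by 100, unless also by 400.
1312 is divisible by 4 but not 100 -> leap year

Yes


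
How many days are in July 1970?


July 1970

31 days


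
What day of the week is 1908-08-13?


Date: August 13, 1908
Anchor: Jan 1, 1908. With p = 1908 - 1 = 1907: (p + p//4 - p//100 + p//400) mod 7 = (1907 + 476 - 19 + 4) mod 7 = 2368 mod 7 = 2 -> Wednesday (Mon=0 ... Sun=6)
Days before August (Jan-Jul): 213; offset = 213 + 13 - 1 = 225
Weekday index = (2 + 225) mod 7 = 3

Day of the week: Thursday


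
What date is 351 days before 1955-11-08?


Start: 1955-11-08, subtract 351 days
Back 8 days from November 8 reaches October 31, 1955 -> 343 left
October 1955 has 31 days -> back to September 30, 1955 -> 312 left
September 1955 has 30 days -> back to August 31, 1955 -> 282 left
August 1955 has 31 days -> back to July 31, 1955 -> 251 left
July 1955 has 31 days -> back to June 30, 1955 -> 220 left
June 1955 has 30 days -> back to May 31, 1955 -> 190 left
May 1955 has 31 days -> back to April 30, 1955 -> 159 left
April 1955 has 30 days -> back to March 31, 1955 -> 129 left
March 1955 has 31 days -> back to February 28, 1955 -> 98 left
February 1955 has 28 days -> back to January 31, 1955 -> 70 left
January 1955 has 31 days -> back to December 31, 1954 -> 39 left
December 1954 has 31 days -> back to November 30, 1954 -> 8 left
November 1954: 30 - 8 = 22 -> lands on November 22

Result: 1954-11-22


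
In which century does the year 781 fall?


Century = (year - 1) // 100 + 1
= (781 - 1) // 100 + 1
= 780 // 100 + 1
= 7 + 1

8th century


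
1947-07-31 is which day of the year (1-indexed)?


Date: July 31, 1947
Days in months 1 through 6: 181
Plus 31 days in July

Day of year: 212


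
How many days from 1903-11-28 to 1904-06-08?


From 1903-11-28 to 1904-06-08
1903-11-28: days before November = 31 + 28 + 31 + 30 + 31 + 30 + 31 + 31 + 30 + 31 = 304 (1903 is not a leap year); day of year = 304 + 28 = 332
1904-06-08: days before June = 31 + 29 + 31 + 30 + 31 = 152 (1904 is a leap year); day of year = 152 + 8 = 160
Rest of 1903: 365 - 332 = 33
Total = 33 + 160 = 193

193 days


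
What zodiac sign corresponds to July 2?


Date: July 2
Conventional tropical zodiac dates: Cancer from June 21 onward; Leo starts July 23
July 2 falls within the Cancer range

Cancer


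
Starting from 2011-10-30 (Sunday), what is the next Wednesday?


Current: Sunday
Target: Wednesday
Days ahead: 3

Next Wednesday: 2011-11-02


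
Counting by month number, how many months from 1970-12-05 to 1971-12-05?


From December 1970 to December 1971
1 year * 12 = 12 months = 12

12 months


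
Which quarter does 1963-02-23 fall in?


Month: February (month 2)
Q1: Jan-Mar, Q2: Apr-Jun, Q3: Jul-Sep, Q4: Oct-Dec

Q1


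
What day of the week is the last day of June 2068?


June 2068 has 30 days
Anchor: Jan 1, 2068. With p = 2068 - 1 = 2067: (p + p//4 - p//100 + p//400) mod 7 = (2067 + 516 - 20 + 5) mod 7 = 2568 mod 7 = 6 -> Sunday (Mon=0 ... Sun=6)
Days before June (Jan-May): 152; June 1 index = (6 + 152) mod 7 = 4 -> Friday
Last day offset: 30 - 1 = 29 days
Weekday index = (4 + 29) mod 7 = 5

Saturday, June 30


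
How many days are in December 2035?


December 2035

31 days


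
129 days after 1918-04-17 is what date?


Start: 1918-04-17, add 129 days
April 1918 has 30 days: 30 - 17 = 13 days to April 30 -> 116 left
May 1918 has 31 days -> 85 left
June 1918 has 30 days -> 55 left
July 1918 has 31 days -> 24 left
August 1918: 24 <= 31 -> lands on August 24

Result: 1918-08-24


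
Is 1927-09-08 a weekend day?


Anchor: Jan 1, 1927. With p = 1927 - 1 = 1926: (p + p//4 - p//100 + p//400) mod 7 = (1926 + 481 - 19 + 4) mod 7 = 2392 mod 7 = 5 -> Saturday (Mon=0 ... Sun=6)
Day of year: 251; offset = 250
Weekday index = (5 + 250) mod 7 = 3 -> Thursday
Weekend days: Saturday, Sunday

No


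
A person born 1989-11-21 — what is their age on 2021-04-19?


Birth: 1989-11-21
Reference: 2021-04-19
Year difference: 2021 - 1989 = 32
Birthday not yet reached in 2021, subtract 1

31 years old


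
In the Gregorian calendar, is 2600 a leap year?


Gregorian leap year rule: divisible by 4, but not by 100, unless also by 400.
2600 is divisible by 100 but not 400 -> not a leap year

No


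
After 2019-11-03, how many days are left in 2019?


Day of year: 307 of 365
Remaining = 365 - 307

58 days


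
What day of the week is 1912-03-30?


Date: March 30, 1912
Anchor: Jan 1, 1912. With p = 1912 - 1 = 1911: (p + p//4 - p//100 + p//400) mod 7 = (1911 + 477 - 19 + 4) mod 7 = 2373 mod 7 = 0 -> Monday (Mon=0 ... Sun=6)
Days before March (Jan-Feb): 60; offset = 60 + 30 - 1 = 89
Weekday index = (0 + 89) mod 7 = 5

Day of the week: Saturday


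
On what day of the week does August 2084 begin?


Target: August 1, 2084
Anchor: Jan 1, 2084. With p = 2084 - 1 = 2083: (p + p//4 - p//100 + p//400) mod 7 = (2083 + 520 - 20 + 5) mod 7 = 2588 mod 7 = 5 -> Saturday (Mon=0 ... Sun=6)
Days before August (Jan-Jul): 213 days
Weekday index = (5 + 213) mod 7 = 1

Tuesday


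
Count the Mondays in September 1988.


September 1988 has 30 days
Anchor: Jan 1, 1988. With p = 1988 - 1 = 1987: (p + p//4 - p//100 + p//400) mod 7 = (1987 + 496 - 19 + 4) mod 7 = 2468 mod 7 = 4 -> Friday (Mon=0 ... Sun=6)
Days before September (Jan-Aug): 244; September 1 index = (4 + 244) mod 7 = 3 -> Thursday
First Monday is September 5
Mondays: 5, 12, 19, 26

4 Mondays


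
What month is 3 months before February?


February is month 2
2 - 3 = -1; wrap: -1 + 12 = 11

November


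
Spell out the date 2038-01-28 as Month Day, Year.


ISO 2038-01-28 parses as year=2038, month=01, day=28
Month 1 -> January

January 28, 2038


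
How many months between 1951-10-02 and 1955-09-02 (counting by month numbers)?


From October 1951 to September 1955
4 years * 12 = 48 months, minus 1 month = 47

47 months


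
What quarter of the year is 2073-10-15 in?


Month: October (month 10)
Q1: Jan-Mar, Q2: Apr-Jun, Q3: Jul-Sep, Q4: Oct-Dec

Q4


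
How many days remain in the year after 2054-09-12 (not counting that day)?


Day of year: 255 of 365
Remaining = 365 - 255

110 days


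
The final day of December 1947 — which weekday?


December 1947 has 31 days
Anchor: Jan 1, 1947. With p = 1947 - 1 = 1946: (p + p//4 - p//100 + p//400) mod 7 = (1946 + 486 - 19 + 4) mod 7 = 2417 mod 7 = 2 -> Wednesday (Mon=0 ... Sun=6)
Days before December (Jan-Nov): 334; December 1 index = (2 + 334) mod 7 = 0 -> Monday
Last day offset: 31 - 1 = 30 days
Weekday index = (0 + 30) mod 7 = 2

Wednesday, December 31


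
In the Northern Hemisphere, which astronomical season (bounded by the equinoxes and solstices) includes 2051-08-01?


Date: August 1
Astronomical Summer (approx.; exact equinox/solstice day varies by year): June 21 to September 21
August 1 falls within the Summer window

Summer


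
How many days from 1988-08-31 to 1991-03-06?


From 1988-08-31 to 1991-03-06
1988-08-31: days before August = 31 + 29 + 31 + 30 + 31 + 30 + 31 = 213 (1988 is a leap year); day of year = 213 + 31 = 244
1991-03-06: days before March = 31 + 28 = 59 (1991 is not a leap year); day of year = 59 + 6 = 65
Rest of 1988: 366 - 244 = 122
Full years 1989 (365), 1990 (365): 730
Total = 122 + 730 + 65 = 917

917 days


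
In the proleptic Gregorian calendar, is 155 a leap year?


Gregorian leap year rule: divisible by 4, but not by 100, unless also by 400.
155 is not divisible by 4 -> not a leap year

No


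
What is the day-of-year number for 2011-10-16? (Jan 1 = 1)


Date: October 16, 2011
Days in months 1 through 9: 273
Plus 16 days in October

Day of year: 289


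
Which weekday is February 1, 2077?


Target: February 1, 2077
Anchor: Jan 1, 2077. With p = 2077 - 1 = 2076: (p + p//4 - p//100 + p//400) mod 7 = (2076 + 519 - 20 + 5) mod 7 = 2580 mod 7 = 4 -> Friday (Mon=0 ... Sun=6)
Days before February (Jan): 31 days
Weekday index = (4 + 31) mod 7 = 0

Monday


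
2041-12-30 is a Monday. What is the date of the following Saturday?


Current: Monday
Target: Saturday
Days ahead: 5

Next Saturday: 2042-01-04


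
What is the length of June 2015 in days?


June 2015

30 days


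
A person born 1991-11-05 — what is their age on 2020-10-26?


Birth: 1991-11-05
Reference: 2020-10-26
Year difference: 2020 - 1991 = 29
Birthday not yet reached in 2020, subtract 1

28 years old


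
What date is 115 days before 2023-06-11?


Start: 2023-06-11, subtract 115 days
Back 11 days from June 11 reaches May 31, 2023 -> 104 left
May 2023 has 31 days -> back to April 30, 2023 -> 73 left
April 2023 has 30 days -> back to March 31, 2023 -> 43 left
March 2023 has 31 days -> back to February 28, 2023 -> 12 left
February 2023: 28 - 12 = 16 -> lands on February 16

Result: 2023-02-16


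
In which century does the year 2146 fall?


Century = (year - 1) // 100 + 1
= (2146 - 1) // 100 + 1
= 2145 // 100 + 1
= 21 + 1

22nd century


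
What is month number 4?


Month 4 of 12

April


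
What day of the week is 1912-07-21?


Date: July 21, 1912
Anchor: Jan 1, 1912. With p = 1912 - 1 = 1911: (p + p//4 - p//100 + p//400) mod 7 = (1911 + 477 - 19 + 4) mod 7 = 2373 mod 7 = 0 -> Monday (Mon=0 ... Sun=6)
Days before July (Jan-Jun): 182; offset = 182 + 21 - 1 = 202
Weekday index = (0 + 202) mod 7 = 6

Day of the week: Sunday


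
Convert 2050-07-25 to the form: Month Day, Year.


ISO 2050-07-25 parses as year=2050, month=07, day=25
Month 7 -> July

July 25, 2050


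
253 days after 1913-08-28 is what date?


Start: 1913-08-28, add 253 days
August 1913 has 31 days: 31 - 28 = 3 days to August 31 -> 250 left
September 1913 has 30 days -> 220 left
October 1913 has 31 days -> 189 left
November 1913 has 30 days -> 159 left
December 1913 has 31 days -> 128 left
January 1914 has 31 days -> 97 left
February 1914 has 28 days -> 69 left
March 1914 has 31 days -> 38 left
April 1914 has 30 days -> 8 left
May 1914: 8 <= 31 -> lands on May 8

Result: 1914-05-08


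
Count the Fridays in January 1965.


January 1965 has 31 days
Anchor: Jan 1, 1965. With p = 1965 - 1 = 1964: (p + p//4 - p//100 + p//400) mod 7 = (1964 + 491 - 19 + 4) mod 7 = 2440 mod 7 = 4 -> Friday (Mon=0 ... Sun=6)
January 1 is the anchor itself -> Friday
First Friday is January 1
Fridays: 1, 8, 15, 22, 29

5 Fridays


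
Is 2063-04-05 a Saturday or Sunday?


Anchor: Jan 1, 2063. With p = 2063 - 1 = 2062: (p + p//4 - p//100 + p//400) mod 7 = (2062 + 515 - 20 + 5) mod 7 = 2562 mod 7 = 0 -> Monday (Mon=0 ... Sun=6)
Day of year: 95; offset = 94
Weekday index = (0 + 94) mod 7 = 3 -> Thursday
Weekend days: Saturday, Sunday

No


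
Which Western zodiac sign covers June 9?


Date: June 9
Conventional tropical zodiac dates: Gemini from May 21 onward; Cancer starts June 21
June 9 falls within the Gemini range

Gemini


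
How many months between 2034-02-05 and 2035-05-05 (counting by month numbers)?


From February 2034 to May 2035
1 year * 12 = 12 months, plus 3 months = 15

15 months


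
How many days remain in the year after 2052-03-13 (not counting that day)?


Day of year: 73 of 366
Remaining = 366 - 73

293 days


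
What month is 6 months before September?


September is month 9
9 - 6 = 3

March


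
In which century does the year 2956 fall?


Century = (year - 1) // 100 + 1
= (2956 - 1) // 100 + 1
= 2955 // 100 + 1
= 29 + 1

30th century


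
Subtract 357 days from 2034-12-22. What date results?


Start: 2034-12-22, subtract 357 days
Back 22 days from December 22 reaches November 30, 2034 -> 335 left
November 2034 has 30 days -> back to October 31, 2034 -> 305 left
October 2034 has 31 days -> back to September 30, 2034 -> 274 left
September 2034 has 30 days -> back to August 31, 2034 -> 244 left
August 2034 has 31 days -> back to July 31, 2034 -> 213 left
July 2034 has 31 days -> back to June 30, 2034 -> 182 left
June 2034 has 30 days -> back to May 31, 2034 -> 152 left
May 2034 has 31 days -> back to April 30, 2034 -> 121 left
April 2034 has 30 days -> back to March 31, 2034 -> 91 left
March 2034 has 31 days -> back to February 28, 2034 -> 60 left
February 2034 has 28 days -> back to January 31, 2034 -> 32 left
January 2034 has 31 days -> back to December 31, 2033 -> 1 left
December 2033: 31 - 1 = 30 -> lands on December 30

Result: 2033-12-30


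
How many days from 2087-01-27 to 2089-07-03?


From 2087-01-27 to 2089-07-03
2087-01-27: day of year = 27
2089-07-03: days before July = 31 + 28 + 31 + 30 + 31 + 30 = 181 (2089 is not a leap year); day of year = 181 + 3 = 184
Rest of 2087: 365 - 27 = 338
Full years 2088 (366): 366
Total = 338 + 366 + 184 = 888

888 days


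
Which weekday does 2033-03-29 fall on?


Date: March 29, 2033
Anchor: Jan 1, 2033. With p = 2033 - 1 = 2032: (p + p//4 - p//100 + p//400) mod 7 = (2032 + 508 - 20 + 5) mod 7 = 2525 mod 7 = 5 -> Saturday (Mon=0 ... Sun=6)
Days before March (Jan-Feb): 59; offset = 59 + 29 - 1 = 87
Weekday index = (5 + 87) mod 7 = 1

Day of the week: Tuesday


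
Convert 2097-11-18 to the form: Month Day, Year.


ISO 2097-11-18 parses as year=2097, month=11, day=18
Month 11 -> November

November 18, 2097


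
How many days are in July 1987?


July 1987

31 days


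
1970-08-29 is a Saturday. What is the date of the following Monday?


Current: Saturday
Target: Monday
Days ahead: 2

Next Monday: 1970-08-31


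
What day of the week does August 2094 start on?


Target: August 1, 2094
Anchor: Jan 1, 2094. With p = 2094 - 1 = 2093: (p + p//4 - p//100 + p//400) mod 7 = (2093 + 523 - 20 + 5) mod 7 = 2601 mod 7 = 4 -> Friday (Mon=0 ... Sun=6)
Days before August (Jan-Jul): 212 days
Weekday index = (4 + 212) mod 7 = 6

Sunday


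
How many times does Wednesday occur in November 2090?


November 2090 has 30 days
Anchor: Jan 1, 2090. With p = 2090 - 1 = 2089: (p + p//4 - p//100 + p//400) mod 7 = (2089 + 522 - 20 + 5) mod 7 = 2596 mod 7 = 6 -> Sunday (Mon=0 ... Sun=6)
Days before November (Jan-Oct): 304; November 1 index = (6 + 304) mod 7 = 2 -> Wednesday
First Wednesday is November 1
Wednesdays: 1, 8, 15, 22, 29

5 Wednesdays


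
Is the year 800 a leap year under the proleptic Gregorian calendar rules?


Gregorian leap year rule: divisible by 4, but not by 100, unless also by 400.
800 is divisible by 400 -> leap year

Yes


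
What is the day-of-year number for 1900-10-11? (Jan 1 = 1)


Date: October 11, 1900
Days in months 1 through 9: 273
Plus 11 days in October

Day of year: 284


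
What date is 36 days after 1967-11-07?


Start: 1967-11-07, add 36 days
November 1967 has 30 days: 30 - 7 = 23 days to November 30 -> 13 left
December 1967: 13 <= 31 -> lands on December 13

Result: 1967-12-13


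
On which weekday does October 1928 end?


October 1928 has 31 days
Anchor: Jan 1, 1928. With p = 1928 - 1 = 1927: (p + p//4 - p//100 + p//400) mod 7 = (1927 + 481 - 19 + 4) mod 7 = 2393 mod 7 = 6 -> Sunday (Mon=0 ... Sun=6)
Days before October (Jan-Sep): 274; October 1 index = (6 + 274) mod 7 = 0 -> Monday
Last day offset: 31 - 1 = 30 days
Weekday index = (0 + 30) mod 7 = 2

Wednesday, October 31


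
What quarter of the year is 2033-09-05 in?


Month: September (month 9)
Q1: Jan-Mar, Q2: Apr-Jun, Q3: Jul-Sep, Q4: Oct-Dec

Q3


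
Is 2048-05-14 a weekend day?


Anchor: Jan 1, 2048. With p = 2048 - 1 = 2047: (p + p//4 - p//100 + p//400) mod 7 = (2047 + 511 - 20 + 5) mod 7 = 2543 mod 7 = 2 -> Wednesday (Mon=0 ... Sun=6)
Day of year: 135; offset = 134
Weekday index = (2 + 134) mod 7 = 3 -> Thursday
Weekend days: Saturday, Sunday

No


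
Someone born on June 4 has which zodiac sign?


Date: June 4
Conventional tropical zodiac dates: Gemini from May 21 onward; Cancer starts June 21
June 4 falls within the Gemini range

Gemini


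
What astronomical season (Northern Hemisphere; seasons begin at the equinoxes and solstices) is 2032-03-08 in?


Date: March 8
Astronomical Winter (approx.; exact equinox/solstice day varies by year): December 21 to March 19
March 8 falls within the Winter window

Winter


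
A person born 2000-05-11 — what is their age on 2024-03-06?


Birth: 2000-05-11
Reference: 2024-03-06
Year difference: 2024 - 2000 = 24
Birthday not yet reached in 2024, subtract 1

23 years old


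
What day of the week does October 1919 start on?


Target: October 1, 1919
Anchor: Jan 1, 1919. With p = 1919 - 1 = 1918: (p + p//4 - p//100 + p//400) mod 7 = (1918 + 479 - 19 + 4) mod 7 = 2382 mod 7 = 2 -> Wednesday (Mon=0 ... Sun=6)
Days before October (Jan-Sep): 273 days
Weekday index = (2 + 273) mod 7 = 2

Wednesday


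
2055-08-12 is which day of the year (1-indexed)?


Date: August 12, 2055
Days in months 1 through 7: 212
Plus 12 days in August

Day of year: 224


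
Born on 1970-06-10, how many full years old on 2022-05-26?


Birth: 1970-06-10
Reference: 2022-05-26
Year difference: 2022 - 1970 = 52
Birthday not yet reached in 2022, subtract 1

51 years old


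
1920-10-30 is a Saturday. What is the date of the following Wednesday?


Current: Saturday
Target: Wednesday
Days ahead: 4

Next Wednesday: 1920-11-03


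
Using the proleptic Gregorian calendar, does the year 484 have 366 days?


Gregorian leap year rule: divisible by 4, but not by 100, unless also by 400.
484 is divisible by 4 but not 100 -> leap year

Yes


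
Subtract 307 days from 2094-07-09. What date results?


Start: 2094-07-09, subtract 307 days
Back 9 days from July 9 reaches June 30, 2094 -> 298 left
June 2094 has 30 days -> back to May 31, 2094 -> 268 left
May 2094 has 31 days -> back to April 30, 2094 -> 237 left
April 2094 has 30 days -> back to March 31, 2094 -> 207 left
March 2094 has 31 days -> back to February 28, 2094 -> 176 left
February 2094 has 28 days -> back to January 31, 2094 -> 148 left
January 2094 has 31 days -> back to December 31, 2093 -> 117 left
December 2093 has 31 days -> back to November 30, 2093 -> 86 left
November 2093 has 30 days -> back to October 31, 2093 -> 56 left
October 2093 has 31 days -> back to September 30, 2093 -> 25 left
September 2093: 30 - 25 = 5 -> lands on September 5

Result: 2093-09-05


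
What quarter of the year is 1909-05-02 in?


Month: May (month 5)
Q1: Jan-Mar, Q2: Apr-Jun, Q3: Jul-Sep, Q4: Oct-Dec

Q2


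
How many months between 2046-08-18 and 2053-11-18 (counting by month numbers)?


From August 2046 to November 2053
7 years * 12 = 84 months, plus 3 months = 87

87 months


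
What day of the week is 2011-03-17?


Date: March 17, 2011
Anchor: Jan 1, 2011. With p = 2011 - 1 = 2010: (p + p//4 - p//100 + p//400) mod 7 = (2010 + 502 - 20 + 5) mod 7 = 2497 mod 7 = 5 -> Saturday (Mon=0 ... Sun=6)
Days before March (Jan-Feb): 59; offset = 59 + 17 - 1 = 75
Weekday index = (5 + 75) mod 7 = 3

Day of the week: Thursday


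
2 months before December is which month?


December is month 12
12 - 2 = 10

October


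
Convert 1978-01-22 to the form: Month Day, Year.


ISO 1978-01-22 parses as year=1978, month=01, day=22
Month 1 -> January

January 22, 1978


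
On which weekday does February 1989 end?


February 1989 has 28 days
Anchor: Jan 1, 1989. With p = 1989 - 1 = 1988: (p + p//4 - p//100 + p//400) mod 7 = (1988 + 497 - 19 + 4) mod 7 = 2470 mod 7 = 6 -> Sunday (Mon=0 ... Sun=6)
Days before February (Jan): 31; February 1 index = (6 + 31) mod 7 = 2 -> Wednesday
Last day offset: 28 - 1 = 27 days
Weekday index = (2 + 27) mod 7 = 1

Tuesday, February 28


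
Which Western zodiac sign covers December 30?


Date: December 30
Conventional tropical zodiac dates: Capricorn from December 22 onward; Aquarius starts January 20
December 30 falls within the Capricorn range

Capricorn


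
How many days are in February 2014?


February 2014 (leap year: no)

28 days


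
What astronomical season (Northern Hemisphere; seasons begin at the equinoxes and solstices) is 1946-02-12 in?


Date: February 12
Astronomical Winter (approx.; exact equinox/solstice day varies by year): December 21 to March 19
February 12 falls within the Winter window

Winter


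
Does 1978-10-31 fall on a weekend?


Anchor: Jan 1, 1978. With p = 1978 - 1 = 1977: (p + p//4 - p//100 + p//400) mod 7 = (1977 + 494 - 19 + 4) mod 7 = 2456 mod 7 = 6 -> Sunday (Mon=0 ... Sun=6)
Day of year: 304; offset = 303
Weekday index = (6 + 303) mod 7 = 1 -> Tuesday
Weekend days: Saturday, Sunday

No


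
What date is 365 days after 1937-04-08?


Start: 1937-04-08, add 365 days
April 1937 has 30 days: 30 - 8 = 22 days to April 30 -> 343 left
May 1937 has 31 days -> 312 left
June 1937 has 30 days -> 282 left
July 1937 has 31 days -> 251 left
August 1937 has 31 days -> 220 left
September 1937 has 30 days -> 190 left
October 1937 has 31 days -> 159 left
November 1937 has 30 days -> 129 left
December 1937 has 31 days -> 98 left
January 1938 has 31 days -> 67 left
February 1938 has 28 days -> 39 left
March 1938 has 31 days -> 8 left
April 1938: 8 <= 30 -> lands on April 8

Result: 1938-04-08


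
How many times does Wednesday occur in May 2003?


May 2003 has 31 days
Anchor: Jan 1, 2003. With p = 2003 - 1 = 2002: (p + p//4 - p//100 + p//400) mod 7 = (2002 + 500 - 20 + 5) mod 7 = 2487 mod 7 = 2 -> Wednesday (Mon=0 ... Sun=6)
Days before May (Jan-Apr): 120; May 1 index = (2 + 120) mod 7 = 3 -> Thursday
First Wednesday is May 7
Wednesdays: 7, 14, 21, 28

4 Wednesdays


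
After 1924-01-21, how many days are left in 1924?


Day of year: 21 of 366
Remaining = 366 - 21

345 days


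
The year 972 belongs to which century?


Century = (year - 1) // 100 + 1
= (972 - 1) // 100 + 1
= 971 // 100 + 1
= 9 + 1

10th century


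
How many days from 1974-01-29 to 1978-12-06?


From 1974-01-29 to 1978-12-06
1974-01-29: day of year = 29
1978-12-06: days before December = 31 + 28 + 31 + 30 + 31 + 30 + 31 + 31 + 30 + 31 + 30 = 334 (1978 is not a leap year); day of year = 334 + 6 = 340
Rest of 1974: 365 - 29 = 336
Full years 1975 (365), 1976 (366), 1977 (365): 1096
Total = 336 + 1096 + 340 = 1772

1772 days


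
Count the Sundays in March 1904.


March 1904 has 31 days
Anchor: Jan 1, 1904. With p = 1904 - 1 = 1903: (p + p//4 - p//100 + p//400) mod 7 = (1903 + 475 - 19 + 4) mod 7 = 2363 mod 7 = 4 -> Friday (Mon=0 ... Sun=6)
Days before March (Jan-Feb): 60; March 1 index = (4 + 60) mod 7 = 1 -> Tuesday
First Sunday is March 6
Sundays: 6, 13, 20, 27

4 Sundays


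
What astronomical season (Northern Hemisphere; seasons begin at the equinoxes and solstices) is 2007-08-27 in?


Date: August 27
Astronomical Summer (approx.; exact equinox/solstice day varies by year): June 21 to September 21
August 27 falls within the Summer window

Summer


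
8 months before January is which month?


January is month 1
1 - 8 = -7; wrap: -7 + 12 = 5

May


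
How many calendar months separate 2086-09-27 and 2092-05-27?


From September 2086 to May 2092
6 years * 12 = 72 months, minus 4 months = 68

68 months


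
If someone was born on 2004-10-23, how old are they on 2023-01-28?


Birth: 2004-10-23
Reference: 2023-01-28
Year difference: 2023 - 2004 = 19
Birthday not yet reached in 2023, subtract 1

18 years old


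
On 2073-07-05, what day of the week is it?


Date: July 5, 2073
Anchor: Jan 1, 2073. With p = 2073 - 1 = 2072: (p + p//4 - p//100 + p//400) mod 7 = (2072 + 518 - 20 + 5) mod 7 = 2575 mod 7 = 6 -> Sunday (Mon=0 ... Sun=6)
Days before July (Jan-Jun): 181; offset = 181 + 5 - 1 = 185
Weekday index = (6 + 185) mod 7 = 2

Day of the week: Wednesday


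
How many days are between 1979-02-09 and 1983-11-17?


From 1979-02-09 to 1983-11-17
1979-02-09: days before February = 31; day of year = 31 + 9 = 40
1983-11-17: days before November = 31 + 28 + 31 + 30 + 31 + 30 + 31 + 31 + 30 + 31 = 304 (1983 is not a leap year); day of year = 304 + 17 = 321
Rest of 1979: 365 - 40 = 325
Full years 1980 (366), 1981 (365), 1982 (365): 1096
Total = 325 + 1096 + 321 = 1742

1742 days


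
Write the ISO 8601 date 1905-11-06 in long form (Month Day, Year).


ISO 1905-11-06 parses as year=1905, month=11, day=06
Month 11 -> November

November 6, 1905


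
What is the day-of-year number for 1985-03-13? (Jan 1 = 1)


Date: March 13, 1985
Days in months 1 through 2: 59
Plus 13 days in March

Day of year: 72


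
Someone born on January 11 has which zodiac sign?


Date: January 11
Conventional tropical zodiac dates: Capricorn from December 22 onward; Aquarius starts January 20
January 11 falls within the Capricorn range

Capricorn


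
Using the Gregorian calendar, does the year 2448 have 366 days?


Gregorian leap year rule: divisible by 4, but not by 100, unless also by 400.
2448 is divisible by 4 but not 100 -> leap year

Yes


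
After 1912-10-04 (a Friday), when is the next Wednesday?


Current: Friday
Target: Wednesday
Days ahead: 5

Next Wednesday: 1912-10-09


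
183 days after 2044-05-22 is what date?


Start: 2044-05-22, add 183 days
May 2044 has 31 days: 31 - 22 = 9 days to May 31 -> 174 left
June 2044 has 30 days -> 144 left
July 2044 has 31 days -> 113 left
August 2044 has 31 days -> 82 left
September 2044 has 30 days -> 52 left
October 2044 has 31 days -> 21 left
November 2044: 21 <= 30 -> lands on November 21

Result: 2044-11-21


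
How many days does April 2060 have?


April 2060

30 days


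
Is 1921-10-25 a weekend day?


Anchor: Jan 1, 1921. With p = 1921 - 1 = 1920: (p + p//4 - p//100 + p//400) mod 7 = (1920 + 480 - 19 + 4) mod 7 = 2385 mod 7 = 5 -> Saturday (Mon=0 ... Sun=6)
Day of year: 298; offset = 297
Weekday index = (5 + 297) mod 7 = 1 -> Tuesday
Weekend days: Saturday, Sunday

No


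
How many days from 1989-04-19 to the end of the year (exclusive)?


Day of year: 109 of 365
Remaining = 365 - 109

256 days


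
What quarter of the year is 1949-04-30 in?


Month: April (month 4)
Q1: Jan-Mar, Q2: Apr-Jun, Q3: Jul-Sep, Q4: Oct-Dec

Q2


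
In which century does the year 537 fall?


Century = (year - 1) // 100 + 1
= (537 - 1) // 100 + 1
= 536 // 100 + 1
= 5 + 1

6th century


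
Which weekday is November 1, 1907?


Target: November 1, 1907
Anchor: Jan 1, 1907. With p = 1907 - 1 = 1906: (p + p//4 - p//100 + p//400) mod 7 = (1906 + 476 - 19 + 4) mod 7 = 2367 mod 7 = 1 -> Tuesday (Mon=0 ... Sun=6)
Days before November (Jan-Oct): 304 days
Weekday index = (1 + 304) mod 7 = 4

Friday


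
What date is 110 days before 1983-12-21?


Start: 1983-12-21, subtract 110 days
Back 21 days from December 21 reaches November 30, 1983 -> 89 left
November 1983 has 30 days -> back to October 31, 1983 -> 59 left
October 1983 has 31 days -> back to September 30, 1983 -> 28 left
September 1983: 30 - 28 = 2 -> lands on September 2

Result: 1983-09-02


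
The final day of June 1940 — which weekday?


June 1940 has 30 days
Anchor: Jan 1, 1940. With p = 1940 - 1 = 1939: (p + p//4 - p//100 + p//400) mod 7 = (1939 + 484 - 19 + 4) mod 7 = 2408 mod 7 = 0 -> Monday (Mon=0 ... Sun=6)
Days before June (Jan-May): 152; June 1 index = (0 + 152) mod 7 = 5 -> Saturday
Last day offset: 30 - 1 = 29 days
Weekday index = (5 + 29) mod 7 = 6

Sunday, June 30


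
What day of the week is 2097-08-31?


Date: August 31, 2097
Anchor: Jan 1, 2097. With p = 2097 - 1 = 2096: (p + p//4 - p//100 + p//400) mod 7 = (2096 + 524 - 20 + 5) mod 7 = 2605 mod 7 = 1 -> Tuesday (Mon=0 ... Sun=6)
Days before August (Jan-Jul): 212; offset = 212 + 31 - 1 = 242
Weekday index = (1 + 242) mod 7 = 5

Day of the week: Saturday


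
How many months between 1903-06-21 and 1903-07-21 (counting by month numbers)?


From June 1903 to July 1903
0 years * 12 = 0 months, plus 1 month = 1

1 month


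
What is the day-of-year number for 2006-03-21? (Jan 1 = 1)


Date: March 21, 2006
Days in months 1 through 2: 59
Plus 21 days in March

Day of year: 80


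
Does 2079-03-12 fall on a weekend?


Anchor: Jan 1, 2079. With p = 2079 - 1 = 2078: (p + p//4 - p//100 + p//400) mod 7 = (2078 + 519 - 20 + 5) mod 7 = 2582 mod 7 = 6 -> Sunday (Mon=0 ... Sun=6)
Day of year: 71; offset = 70
Weekday index = (6 + 70) mod 7 = 6 -> Sunday
Weekend days: Saturday, Sunday

Yes


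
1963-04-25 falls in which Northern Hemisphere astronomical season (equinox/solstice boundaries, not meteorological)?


Date: April 25
Astronomical Spring (approx.; exact equinox/solstice day varies by year): March 20 to June 20
April 25 falls within the Spring window

Spring


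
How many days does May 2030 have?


May 2030

31 days


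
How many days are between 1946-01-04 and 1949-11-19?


From 1946-01-04 to 1949-11-19
1946-01-04: day of year = 4
1949-11-19: days before November = 31 + 28 + 31 + 30 + 31 + 30 + 31 + 31 + 30 + 31 = 304 (1949 is not a leap year); day of year = 304 + 19 = 323
Rest of 1946: 365 - 4 = 361
Full years 1947 (365), 1948 (366): 731
Total = 361 + 731 + 323 = 1415

1415 days


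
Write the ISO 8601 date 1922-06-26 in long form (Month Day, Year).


ISO 1922-06-26 parses as year=1922, month=06, day=26
Month 6 -> June

June 26, 1922


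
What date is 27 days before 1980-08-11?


Start: 1980-08-11, subtract 27 days
Back 11 days from August 11 reaches July 31, 1980 -> 16 left
July 1980: 31 - 16 = 15 -> lands on July 15

Result: 1980-07-15


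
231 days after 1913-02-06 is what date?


Start: 1913-02-06, add 231 days
February 1913 has 28 days: 28 - 6 = 22 days to February 28 -> 209 left
March 1913 has 31 days -> 178 left
April 1913 has 30 days -> 148 left
May 1913 has 31 days -> 117 left
June 1913 has 30 days -> 87 left
July 1913 has 31 days -> 56 left
August 1913 has 31 days -> 25 left
September 1913: 25 <= 30 -> lands on September 25

Result: 1913-09-25


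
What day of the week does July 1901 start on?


Target: July 1, 1901
Anchor: Jan 1, 1901. With p = 1901 - 1 = 1900: (p + p//4 - p//100 + p//400) mod 7 = (1900 + 475 - 19 + 4) mod 7 = 2360 mod 7 = 1 -> Tuesday (Mon=0 ... Sun=6)
Days before July (Jan-Jun): 181 days
Weekday index = (1 + 181) mod 7 = 0

Monday


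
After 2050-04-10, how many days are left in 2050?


Day of year: 100 of 365
Remaining = 365 - 100

265 days


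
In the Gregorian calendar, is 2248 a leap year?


Gregorian leap year rule: divisible by 4, but not by 100, unless also by 400.
2248 is divisible by 4 but not 100 -> leap year

Yes


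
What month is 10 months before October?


October is month 10
10 - 10 = 0; wrap: 0 + 12 = 12

December


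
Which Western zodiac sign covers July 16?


Date: July 16
Conventional tropical zodiac dates: Cancer from June 21 onward; Leo starts July 23
July 16 falls within the Cancer range

Cancer


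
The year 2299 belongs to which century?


Century = (year - 1) // 100 + 1
= (2299 - 1) // 100 + 1
= 2298 // 100 + 1
= 22 + 1

23rd century


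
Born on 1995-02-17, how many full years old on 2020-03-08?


Birth: 1995-02-17
Reference: 2020-03-08
Year difference: 2020 - 1995 = 25

25 years old


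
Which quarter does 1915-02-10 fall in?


Month: February (month 2)
Q1: Jan-Mar, Q2: Apr-Jun, Q3: Jul-Sep, Q4: Oct-Dec

Q1


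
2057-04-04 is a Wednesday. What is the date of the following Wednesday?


Current: Wednesday
Target: Wednesday
Days ahead: 7

Next Wednesday: 2057-04-11


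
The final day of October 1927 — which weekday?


October 1927 has 31 days
Anchor: Jan 1, 1927. With p = 1927 - 1 = 1926: (p + p//4 - p//100 + p//400) mod 7 = (1926 + 481 - 19 + 4) mod 7 = 2392 mod 7 = 5 -> Saturday (Mon=0 ... Sun=6)
Days before October (Jan-Sep): 273; October 1 index = (5 + 273) mod 7 = 5 -> Saturday
Last day offset: 31 - 1 = 30 days
Weekday index = (5 + 30) mod 7 = 0

Monday, October 31


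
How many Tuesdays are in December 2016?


December 2016 has 31 days
Anchor: Jan 1, 2016. With p = 2016 - 1 = 2015: (p + p//4 - p//100 + p//400) mod 7 = (2015 + 503 - 20 + 5) mod 7 = 2503 mod 7 = 4 -> Friday (Mon=0 ... Sun=6)
Days before December (Jan-Nov): 335; December 1 index = (4 + 335) mod 7 = 3 -> Thursday
First Tuesday is December 6
Tuesdays: 6, 13, 20, 27

4 Tuesdays


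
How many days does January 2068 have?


January 2068

31 days


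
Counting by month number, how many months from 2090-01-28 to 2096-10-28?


From January 2090 to October 2096
6 years * 12 = 72 months, plus 9 months = 81

81 months


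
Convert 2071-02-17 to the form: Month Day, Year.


ISO 2071-02-17 parses as year=2071, month=02, day=17
Month 2 -> February

February 17, 2071


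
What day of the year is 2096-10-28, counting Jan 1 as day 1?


Date: October 28, 2096
Days in months 1 through 9: 274
Plus 28 days in October

Day of year: 302


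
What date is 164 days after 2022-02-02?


Start: 2022-02-02, add 164 days
February 2022 has 28 days: 28 - 2 = 26 days to February 28 -> 138 left
March 2022 has 31 days -> 107 left
April 2022 has 30 days -> 77 left
May 2022 has 31 days -> 46 left
June 2022 has 30 days -> 16 left
July 2022: 16 <= 31 -> lands on July 16

Result: 2022-07-16


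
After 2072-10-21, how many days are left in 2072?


Day of year: 295 of 366
Remaining = 366 - 295

71 days


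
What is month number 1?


Month 1 of 12

January


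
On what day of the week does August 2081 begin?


Target: August 1, 2081
Anchor: Jan 1, 2081. With p = 2081 - 1 = 2080: (p + p//4 - p//100 + p//400) mod 7 = (2080 + 520 - 20 + 5) mod 7 = 2585 mod 7 = 2 -> Wednesday (Mon=0 ... Sun=6)
Days before August (Jan-Jul): 212 days
Weekday index = (2 + 212) mod 7 = 4

Friday


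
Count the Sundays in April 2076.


April 2076 has 30 days
Anchor: Jan 1, 2076. With p = 2076 - 1 = 2075: (p + p//4 - p//100 + p//400) mod 7 = (2075 + 518 - 20 + 5) mod 7 = 2578 mod 7 = 2 -> Wednesday (Mon=0 ... Sun=6)
Days before April (Jan-Mar): 91; April 1 index = (2 + 91) mod 7 = 2 -> Wednesday
First Sunday is April 5
Sundays: 5, 12, 19, 26

4 Sundays


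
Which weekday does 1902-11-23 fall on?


Date: November 23, 1902
Anchor: Jan 1, 1902. With p = 1902 - 1 = 1901: (p + p//4 - p//100 + p//400) mod 7 = (1901 + 475 - 19 + 4) mod 7 = 2361 mod 7 = 2 -> Wednesday (Mon=0 ... Sun=6)
Days before November (Jan-Oct): 304; offset = 304 + 23 - 1 = 326
Weekday index = (2 + 326) mod 7 = 6

Day of the week: Sunday


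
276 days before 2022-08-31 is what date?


Start: 2022-08-31, subtract 276 days
Back 31 days from August 31 reaches July 31, 2022 -> 245 left
July 2022 has 31 days -> back to June 30, 2022 -> 214 left
June 2022 has 30 days -> back to May 31, 2022 -> 184 left
May 2022 has 31 days -> back to April 30, 2022 -> 153 left
April 2022 has 30 days -> back to March 31, 2022 -> 123 left
March 2022 has 31 days -> back to February 28, 2022 -> 92 left
February 2022 has 28 days -> back to January 31, 2022 -> 64 left
January 2022 has 31 days -> back to December 31, 2021 -> 33 left
December 2021 has 31 days -> back to November 30, 2021 -> 2 left
November 2021: 30 - 2 = 28 -> lands on November 28

Result: 2021-11-28
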